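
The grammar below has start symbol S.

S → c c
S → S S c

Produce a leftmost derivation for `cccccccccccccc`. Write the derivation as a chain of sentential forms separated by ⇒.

S ⇒ SSc ⇒ SScSc ⇒ ccScSc ⇒ ccSSccSc ⇒ ccccSccSc ⇒ ccccccccSc ⇒ ccccccccSScc ⇒ ccccccccccScc ⇒ cccccccccccccc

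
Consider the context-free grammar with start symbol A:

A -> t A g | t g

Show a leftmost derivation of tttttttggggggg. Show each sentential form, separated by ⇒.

A ⇒ tAg   [A -> t A g]
tAg ⇒ ttAgg   [A -> t A g]
ttAgg ⇒ tttAggg   [A -> t A g]
tttAggg ⇒ ttttAgggg   [A -> t A g]
ttttAgggg ⇒ tttttAggggg   [A -> t A g]
tttttAggggg ⇒ ttttttAgggggg   [A -> t A g]
ttttttAgggggg ⇒ tttttttggggggg   [A -> t g]

A ⇒ tAg ⇒ ttAgg ⇒ tttAggg ⇒ ttttAgggg ⇒ tttttAggggg ⇒ ttttttAgggggg ⇒ tttttttggggggg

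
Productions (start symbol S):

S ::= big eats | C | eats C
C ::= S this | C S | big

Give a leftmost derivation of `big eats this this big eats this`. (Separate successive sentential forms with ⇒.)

S ⇒ C ⇒ S this ⇒ C this ⇒ C S this ⇒ S this S this ⇒ C this S this ⇒ S this this S this ⇒ big eats this this S this ⇒ big eats this this big eats this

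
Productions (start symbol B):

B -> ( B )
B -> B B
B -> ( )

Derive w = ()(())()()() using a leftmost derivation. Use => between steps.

B => BB => ()B => ()BB => ()BBB => ()BBBB => ()(B)BBB => ()(())BBB => ()(())()BB => ()(())()()B => ()(())()()()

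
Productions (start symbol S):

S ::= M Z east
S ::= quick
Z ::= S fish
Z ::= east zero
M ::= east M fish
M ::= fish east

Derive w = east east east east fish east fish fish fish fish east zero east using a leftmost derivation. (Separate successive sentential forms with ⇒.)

S ⇒ M Z east ⇒ east M fish Z east ⇒ east east M fish fish Z east ⇒ east east east M fish fish fish Z east ⇒ east east east east M fish fish fish fish Z east ⇒ east east east east fish east fish fish fish fish Z east ⇒ east east east east fish east fish fish fish fish east zero east

S ⇒ M Z east   [S ::= M Z east]
M Z east ⇒ east M fish Z east   [M ::= east M fish]
east M fish Z east ⇒ east east M fish fish Z east   [M ::= east M fish]
east east M fish fish Z east ⇒ east east east M fish fish fish Z east   [M ::= east M fish]
east east east M fish fish fish Z east ⇒ east east east east M fish fish fish fish Z east   [M ::= east M fish]
east east east east M fish fish fish fish Z east ⇒ east east east east fish east fish fish fish fish Z east   [M ::= fish east]
east east east east fish east fish fish fish fish Z east ⇒ east east east east fish east fish fish fish fish east zero east   [Z ::= east zero]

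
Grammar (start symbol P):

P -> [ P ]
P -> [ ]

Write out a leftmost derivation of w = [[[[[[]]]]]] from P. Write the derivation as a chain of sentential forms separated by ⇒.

P ⇒ [P]   [P -> [ P ]]
[P] ⇒ [[P]]   [P -> [ P ]]
[[P]] ⇒ [[[P]]]   [P -> [ P ]]
[[[P]]] ⇒ [[[[P]]]]   [P -> [ P ]]
[[[[P]]]] ⇒ [[[[[P]]]]]   [P -> [ P ]]
[[[[[P]]]]] ⇒ [[[[[[]]]]]]   [P -> [ ]]

P⇒[P]⇒[[P]]⇒[[[P]]]⇒[[[[P]]]]⇒[[[[[P]]]]]⇒[[[[[[]]]]]]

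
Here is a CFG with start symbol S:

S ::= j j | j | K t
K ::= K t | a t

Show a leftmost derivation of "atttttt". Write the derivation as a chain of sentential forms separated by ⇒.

S ⇒ Kt   [S ::= K t]
Kt ⇒ Ktt   [K ::= K t]
Ktt ⇒ Kttt   [K ::= K t]
Kttt ⇒ Ktttt   [K ::= K t]
Ktttt ⇒ Kttttt   [K ::= K t]
Kttttt ⇒ atttttt   [K ::= a t]

S⇒Kt⇒Ktt⇒Kttt⇒Ktttt⇒Kttttt⇒atttttt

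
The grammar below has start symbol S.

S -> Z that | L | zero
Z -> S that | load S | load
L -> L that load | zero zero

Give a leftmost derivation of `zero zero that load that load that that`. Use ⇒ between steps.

S ⇒ Z that ⇒ S that that ⇒ L that that ⇒ L that load that that ⇒ L that load that load that that ⇒ zero zero that load that load that that

S ⇒ Z that   [S -> Z that]
Z that ⇒ S that that   [Z -> S that]
S that that ⇒ L that that   [S -> L]
L that that ⇒ L that load that that   [L -> L that load]
L that load that that ⇒ L that load that load that that   [L -> L that load]
L that load that load that that ⇒ zero zero that load that load that that   [L -> zero zero]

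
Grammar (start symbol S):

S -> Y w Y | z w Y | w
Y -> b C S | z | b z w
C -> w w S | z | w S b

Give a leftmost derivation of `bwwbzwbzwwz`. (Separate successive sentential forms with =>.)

S=>YwY=>bCSwY=>bwSbSwY=>bwwbSwY=>bwwbzwYwY=>bwwbzwbzwwY=>bwwbzwbzwwz

S => YwY   [S -> Y w Y]
YwY => bCSwY   [Y -> b C S]
bCSwY => bwSbSwY   [C -> w S b]
bwSbSwY => bwwbSwY   [S -> w]
bwwbSwY => bwwbzwYwY   [S -> z w Y]
bwwbzwYwY => bwwbzwbzwwY   [Y -> b z w]
bwwbzwbzwwY => bwwbzwbzwwz   [Y -> z]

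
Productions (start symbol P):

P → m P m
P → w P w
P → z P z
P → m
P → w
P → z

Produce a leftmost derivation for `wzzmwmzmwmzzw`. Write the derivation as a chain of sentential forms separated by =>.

P => wPw   [P → w P w]
wPw => wzPzw   [P → z P z]
wzPzw => wzzPzzw   [P → z P z]
wzzPzzw => wzzmPmzzw   [P → m P m]
wzzmPmzzw => wzzmwPwmzzw   [P → w P w]
wzzmwPwmzzw => wzzmwmPmwmzzw   [P → m P m]
wzzmwmPmwmzzw => wzzmwmzmwmzzw   [P → z]

P => wPw => wzPzw => wzzPzzw => wzzmPmzzw => wzzmwPwmzzw => wzzmwmPmwmzzw => wzzmwmzmwmzzw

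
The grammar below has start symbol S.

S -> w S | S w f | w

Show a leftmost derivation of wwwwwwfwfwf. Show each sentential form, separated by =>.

S=>wS=>wwS=>wwSwf=>wwwSwf=>wwwSwfwf=>wwwSwfwfwf=>wwwwSwfwfwf=>wwwwwwfwfwf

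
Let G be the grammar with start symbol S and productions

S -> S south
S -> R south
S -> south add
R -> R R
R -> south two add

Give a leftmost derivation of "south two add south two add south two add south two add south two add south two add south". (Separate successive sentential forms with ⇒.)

S ⇒ R south ⇒ R R south ⇒ R R R south ⇒ R R R R south ⇒ R R R R R south ⇒ R R R R R R south ⇒ south two add R R R R R south ⇒ south two add south two add R R R R south ⇒ south two add south two add south two add R R R south ⇒ south two add south two add south two add south two add R R south ⇒ south two add south two add south two add south two add south two add R south ⇒ south two add south two add south two add south two add south two add south two add south

S ⇒ R south   [S -> R south]
R south ⇒ R R south   [R -> R R]
R R south ⇒ R R R south   [R -> R R]
R R R south ⇒ R R R R south   [R -> R R]
R R R R south ⇒ R R R R R south   [R -> R R]
R R R R R south ⇒ R R R R R R south   [R -> R R]
R R R R R R south ⇒ south two add R R R R R south   [R -> south two add]
south two add R R R R R south ⇒ south two add south two add R R R R south   [R -> south two add]
south two add south two add R R R R south ⇒ south two add south two add south two add R R R south   [R -> south two add]
south two add south two add south two add R R R south ⇒ south two add south two add south two add south two add R R south   [R -> south two add]
south two add south two add south two add south two add R R south ⇒ south two add south two add south two add south two add south two add R south   [R -> south two add]
south two add south two add south two add south two add south two add R south ⇒ south two add south two add south two add south two add south two add south two add south   [R -> south two add]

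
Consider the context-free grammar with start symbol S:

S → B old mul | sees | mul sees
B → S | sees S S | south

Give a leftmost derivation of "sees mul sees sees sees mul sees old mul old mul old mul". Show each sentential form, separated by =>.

S => B old mul => S old mul => B old mul old mul => sees S S old mul old mul => sees mul sees S old mul old mul => sees mul sees B old mul old mul old mul => sees mul sees sees S S old mul old mul old mul => sees mul sees sees sees S old mul old mul old mul => sees mul sees sees sees mul sees old mul old mul old mul

S => B old mul   [S → B old mul]
B old mul => S old mul   [B → S]
S old mul => B old mul old mul   [S → B old mul]
B old mul old mul => sees S S old mul old mul   [B → sees S S]
sees S S old mul old mul => sees mul sees S old mul old mul   [S → mul sees]
sees mul sees S old mul old mul => sees mul sees B old mul old mul old mul   [S → B old mul]
sees mul sees B old mul old mul old mul => sees mul sees sees S S old mul old mul old mul   [B → sees S S]
sees mul sees sees S S old mul old mul old mul => sees mul sees sees sees S old mul old mul old mul   [S → sees]
sees mul sees sees sees S old mul old mul old mul => sees mul sees sees sees mul sees old mul old mul old mul   [S → mul sees]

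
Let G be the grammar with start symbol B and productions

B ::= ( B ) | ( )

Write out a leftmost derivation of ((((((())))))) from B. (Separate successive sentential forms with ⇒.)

B ⇒ (B) ⇒ ((B)) ⇒ (((B))) ⇒ ((((B)))) ⇒ (((((B))))) ⇒ ((((((B)))))) ⇒ ((((((()))))))

B ⇒ (B)   [B ::= ( B )]
(B) ⇒ ((B))   [B ::= ( B )]
((B)) ⇒ (((B)))   [B ::= ( B )]
(((B))) ⇒ ((((B))))   [B ::= ( B )]
((((B)))) ⇒ (((((B)))))   [B ::= ( B )]
(((((B))))) ⇒ ((((((B))))))   [B ::= ( B )]
((((((B)))))) ⇒ ((((((()))))))   [B ::= ( )]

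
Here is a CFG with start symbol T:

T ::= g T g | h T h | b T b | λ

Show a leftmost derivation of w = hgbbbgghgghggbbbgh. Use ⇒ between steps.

T ⇒ hTh   [T ::= h T h]
hTh ⇒ hgTgh   [T ::= g T g]
hgTgh ⇒ hgbTbgh   [T ::= b T b]
hgbTbgh ⇒ hgbbTbbgh   [T ::= b T b]
hgbbTbbgh ⇒ hgbbbTbbbgh   [T ::= b T b]
hgbbbTbbbgh ⇒ hgbbbgTgbbbgh   [T ::= g T g]
hgbbbgTgbbbgh ⇒ hgbbbggTggbbbgh   [T ::= g T g]
hgbbbggTggbbbgh ⇒ hgbbbgghThggbbbgh   [T ::= h T h]
hgbbbgghThggbbbgh ⇒ hgbbbgghgTghggbbbgh   [T ::= g T g]
hgbbbgghgTghggbbbgh ⇒ hgbbbgghgghggbbbgh   [T ::= λ]

T ⇒ hTh ⇒ hgTgh ⇒ hgbTbgh ⇒ hgbbTbbgh ⇒ hgbbbTbbbgh ⇒ hgbbbgTgbbbgh ⇒ hgbbbggTggbbbgh ⇒ hgbbbgghThggbbbgh ⇒ hgbbbgghgTghggbbbgh ⇒ hgbbbgghgghggbbbgh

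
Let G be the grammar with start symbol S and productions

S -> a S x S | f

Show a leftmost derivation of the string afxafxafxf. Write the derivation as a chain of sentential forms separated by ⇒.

S⇒aSxS⇒afxS⇒afxaSxS⇒afxafxS⇒afxafxaSxS⇒afxafxafxS⇒afxafxafxf

S ⇒ aSxS   [S -> a S x S]
aSxS ⇒ afxS   [S -> f]
afxS ⇒ afxaSxS   [S -> a S x S]
afxaSxS ⇒ afxafxS   [S -> f]
afxafxS ⇒ afxafxaSxS   [S -> a S x S]
afxafxaSxS ⇒ afxafxafxS   [S -> f]
afxafxafxS ⇒ afxafxafxf   [S -> f]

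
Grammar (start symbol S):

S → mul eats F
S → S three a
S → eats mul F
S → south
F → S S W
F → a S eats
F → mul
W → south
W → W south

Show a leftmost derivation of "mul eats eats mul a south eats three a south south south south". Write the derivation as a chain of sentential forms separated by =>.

S => mul eats F   [S → mul eats F]
mul eats F => mul eats S S W   [F → S S W]
mul eats S S W => mul eats S three a S W   [S → S three a]
mul eats S three a S W => mul eats eats mul F three a S W   [S → eats mul F]
mul eats eats mul F three a S W => mul eats eats mul a S eats three a S W   [F → a S eats]
mul eats eats mul a S eats three a S W => mul eats eats mul a south eats three a S W   [S → south]
mul eats eats mul a south eats three a S W => mul eats eats mul a south eats three a south W   [S → south]
mul eats eats mul a south eats three a south W => mul eats eats mul a south eats three a south W south   [W → W south]
mul eats eats mul a south eats three a south W south => mul eats eats mul a south eats three a south W south south   [W → W south]
mul eats eats mul a south eats three a south W south south => mul eats eats mul a south eats three a south south south south   [W → south]

S => mul eats F => mul eats S S W => mul eats S three a S W => mul eats eats mul F three a S W => mul eats eats mul a S eats three a S W => mul eats eats mul a south eats three a S W => mul eats eats mul a south eats three a south W => mul eats eats mul a south eats three a south W south => mul eats eats mul a south eats three a south W south south => mul eats eats mul a south eats three a south south south south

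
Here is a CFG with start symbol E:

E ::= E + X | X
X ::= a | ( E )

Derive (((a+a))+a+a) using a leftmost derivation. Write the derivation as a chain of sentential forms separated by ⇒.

E ⇒ X ⇒ (E) ⇒ (E+X) ⇒ (E+X+X) ⇒ (X+X+X) ⇒ ((E)+X+X) ⇒ ((X)+X+X) ⇒ (((E))+X+X) ⇒ (((E+X))+X+X) ⇒ (((X+X))+X+X) ⇒ (((a+X))+X+X) ⇒ (((a+a))+X+X) ⇒ (((a+a))+a+X) ⇒ (((a+a))+a+a)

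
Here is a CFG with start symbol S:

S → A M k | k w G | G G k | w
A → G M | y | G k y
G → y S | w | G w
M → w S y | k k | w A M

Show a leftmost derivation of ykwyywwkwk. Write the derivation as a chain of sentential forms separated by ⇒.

S⇒GGk⇒ySGk⇒ykwGGk⇒ykwySGk⇒ykwyGGkGk⇒ykwyySGkGk⇒ykwyywGkGk⇒ykwyywwkGk⇒ykwyywwkwk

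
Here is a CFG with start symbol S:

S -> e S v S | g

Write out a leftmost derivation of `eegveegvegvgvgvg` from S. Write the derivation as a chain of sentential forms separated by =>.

S => eSvS => eeSvSvS => eegvSvS => eegveSvSvS => eegveeSvSvSvS => eegveegvSvSvS => eegveegveSvSvSvS => eegveegvegvSvSvS => eegveegvegvgvSvS => eegveegvegvgvgvS => eegveegvegvgvgvg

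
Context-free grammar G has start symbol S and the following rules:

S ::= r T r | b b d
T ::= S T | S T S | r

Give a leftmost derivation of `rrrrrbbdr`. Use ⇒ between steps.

S ⇒ rTr   [S ::= r T r]
rTr ⇒ rSTSr   [T ::= S T S]
rSTSr ⇒ rrTrTSr   [S ::= r T r]
rrTrTSr ⇒ rrrrTSr   [T ::= r]
rrrrTSr ⇒ rrrrrSr   [T ::= r]
rrrrrSr ⇒ rrrrrbbdr   [S ::= b b d]

S ⇒ rTr ⇒ rSTSr ⇒ rrTrTSr ⇒ rrrrTSr ⇒ rrrrrSr ⇒ rrrrrbbdr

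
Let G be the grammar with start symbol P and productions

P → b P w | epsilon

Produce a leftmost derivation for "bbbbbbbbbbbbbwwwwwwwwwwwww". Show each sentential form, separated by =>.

P => bPw   [P → b P w]
bPw => bbPww   [P → b P w]
bbPww => bbbPwww   [P → b P w]
bbbPwww => bbbbPwwww   [P → b P w]
bbbbPwwww => bbbbbPwwwww   [P → b P w]
bbbbbPwwwww => bbbbbbPwwwwww   [P → b P w]
bbbbbbPwwwwww => bbbbbbbPwwwwwww   [P → b P w]
bbbbbbbPwwwwwww => bbbbbbbbPwwwwwwww   [P → b P w]
bbbbbbbbPwwwwwwww => bbbbbbbbbPwwwwwwwww   [P → b P w]
bbbbbbbbbPwwwwwwwww => bbbbbbbbbbPwwwwwwwwww   [P → b P w]
bbbbbbbbbbPwwwwwwwwww => bbbbbbbbbbbPwwwwwwwwwww   [P → b P w]
bbbbbbbbbbbPwwwwwwwwwww => bbbbbbbbbbbbPwwwwwwwwwwww   [P → b P w]
bbbbbbbbbbbbPwwwwwwwwwwww => bbbbbbbbbbbbbPwwwwwwwwwwwww   [P → b P w]
bbbbbbbbbbbbbPwwwwwwwwwwwww => bbbbbbbbbbbbbwwwwwwwwwwwww   [P → epsilon]

P => bPw => bbPww => bbbPwww => bbbbPwwww => bbbbbPwwwww => bbbbbbPwwwwww => bbbbbbbPwwwwwww => bbbbbbbbPwwwwwwww => bbbbbbbbbPwwwwwwwww => bbbbbbbbbbPwwwwwwwwww => bbbbbbbbbbbPwwwwwwwwwww => bbbbbbbbbbbbPwwwwwwwwwwww => bbbbbbbbbbbbbPwwwwwwwwwwwww => bbbbbbbbbbbbbwwwwwwwwwwwww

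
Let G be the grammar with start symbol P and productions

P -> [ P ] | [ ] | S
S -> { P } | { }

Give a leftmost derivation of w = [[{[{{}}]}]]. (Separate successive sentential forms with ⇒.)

P ⇒ [P] ⇒ [[P]] ⇒ [[S]] ⇒ [[{P}]] ⇒ [[{[P]}]] ⇒ [[{[S]}]] ⇒ [[{[{P}]}]] ⇒ [[{[{S}]}]] ⇒ [[{[{{}}]}]]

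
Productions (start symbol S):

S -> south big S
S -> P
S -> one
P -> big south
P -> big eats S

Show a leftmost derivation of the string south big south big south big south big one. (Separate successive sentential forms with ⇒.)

S ⇒ south big S   [S -> south big S]
south big S ⇒ south big south big S   [S -> south big S]
south big south big S ⇒ south big south big south big S   [S -> south big S]
south big south big south big S ⇒ south big south big south big south big S   [S -> south big S]
south big south big south big south big S ⇒ south big south big south big south big one   [S -> one]

S ⇒ south big S ⇒ south big south big S ⇒ south big south big south big S ⇒ south big south big south big south big S ⇒ south big south big south big south big one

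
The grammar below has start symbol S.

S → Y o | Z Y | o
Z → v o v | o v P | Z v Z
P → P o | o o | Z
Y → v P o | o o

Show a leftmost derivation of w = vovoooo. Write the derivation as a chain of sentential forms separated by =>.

S => Yo   [S → Y o]
Yo => vPoo   [Y → v P o]
vPoo => vZoo   [P → Z]
vZoo => vovPoo   [Z → o v P]
vovPoo => vovoooo   [P → o o]

S=>Yo=>vPoo=>vZoo=>vovPoo=>vovoooo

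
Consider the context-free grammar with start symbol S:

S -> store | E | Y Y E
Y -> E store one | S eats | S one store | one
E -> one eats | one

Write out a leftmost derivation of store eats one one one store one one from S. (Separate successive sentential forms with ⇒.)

S ⇒ Y Y E ⇒ S one store Y E ⇒ Y Y E one store Y E ⇒ S eats Y E one store Y E ⇒ store eats Y E one store Y E ⇒ store eats one E one store Y E ⇒ store eats one one one store Y E ⇒ store eats one one one store one E ⇒ store eats one one one store one one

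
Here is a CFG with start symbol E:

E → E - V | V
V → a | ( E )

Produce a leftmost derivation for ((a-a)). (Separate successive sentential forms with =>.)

E => V   [E → V]
V => (E)   [V → ( E )]
(E) => (V)   [E → V]
(V) => ((E))   [V → ( E )]
((E)) => ((E-V))   [E → E - V]
((E-V)) => ((V-V))   [E → V]
((V-V)) => ((a-V))   [V → a]
((a-V)) => ((a-a))   [V → a]

E=>V=>(E)=>(V)=>((E))=>((E-V))=>((V-V))=>((a-V))=>((a-a))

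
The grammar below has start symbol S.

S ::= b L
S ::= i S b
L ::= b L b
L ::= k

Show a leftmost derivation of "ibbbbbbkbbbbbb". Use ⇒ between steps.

S ⇒ iSb ⇒ ibLb ⇒ ibbLbb ⇒ ibbbLbbb ⇒ ibbbbLbbbb ⇒ ibbbbbLbbbbb ⇒ ibbbbbbLbbbbbb ⇒ ibbbbbbkbbbbbb

S ⇒ iSb   [S ::= i S b]
iSb ⇒ ibLb   [S ::= b L]
ibLb ⇒ ibbLbb   [L ::= b L b]
ibbLbb ⇒ ibbbLbbb   [L ::= b L b]
ibbbLbbb ⇒ ibbbbLbbbb   [L ::= b L b]
ibbbbLbbbb ⇒ ibbbbbLbbbbb   [L ::= b L b]
ibbbbbLbbbbb ⇒ ibbbbbbLbbbbbb   [L ::= b L b]
ibbbbbbLbbbbbb ⇒ ibbbbbbkbbbbbb   [L ::= k]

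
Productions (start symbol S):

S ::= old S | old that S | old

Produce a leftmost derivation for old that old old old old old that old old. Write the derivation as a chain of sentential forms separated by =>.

S => old that S   [S ::= old that S]
old that S => old that old S   [S ::= old S]
old that old S => old that old old S   [S ::= old S]
old that old old S => old that old old old S   [S ::= old S]
old that old old old S => old that old old old old S   [S ::= old S]
old that old old old old S => old that old old old old old that S   [S ::= old that S]
old that old old old old old that S => old that old old old old old that old S   [S ::= old S]
old that old old old old old that old S => old that old old old old old that old old   [S ::= old]

S => old that S => old that old S => old that old old S => old that old old old S => old that old old old old S => old that old old old old old that S => old that old old old old old that old S => old that old old old old old that old old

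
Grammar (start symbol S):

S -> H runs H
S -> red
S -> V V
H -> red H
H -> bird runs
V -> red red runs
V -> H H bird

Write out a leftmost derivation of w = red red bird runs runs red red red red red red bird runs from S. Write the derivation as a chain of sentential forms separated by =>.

S => H runs H => red H runs H => red red H runs H => red red bird runs runs H => red red bird runs runs red H => red red bird runs runs red red H => red red bird runs runs red red red H => red red bird runs runs red red red red H => red red bird runs runs red red red red red H => red red bird runs runs red red red red red red H => red red bird runs runs red red red red red red bird runs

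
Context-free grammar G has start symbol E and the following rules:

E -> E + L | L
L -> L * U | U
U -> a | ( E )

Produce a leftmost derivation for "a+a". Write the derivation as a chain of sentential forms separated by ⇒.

E ⇒ E+L   [E -> E + L]
E+L ⇒ L+L   [E -> L]
L+L ⇒ U+L   [L -> U]
U+L ⇒ a+L   [U -> a]
a+L ⇒ a+U   [L -> U]
a+U ⇒ a+a   [U -> a]

E ⇒ E+L ⇒ L+L ⇒ U+L ⇒ a+L ⇒ a+U ⇒ a+a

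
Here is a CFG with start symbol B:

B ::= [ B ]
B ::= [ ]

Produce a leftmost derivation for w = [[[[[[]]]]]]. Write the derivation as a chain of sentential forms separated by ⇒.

B ⇒ [B] ⇒ [[B]] ⇒ [[[B]]] ⇒ [[[[B]]]] ⇒ [[[[[B]]]]] ⇒ [[[[[[]]]]]]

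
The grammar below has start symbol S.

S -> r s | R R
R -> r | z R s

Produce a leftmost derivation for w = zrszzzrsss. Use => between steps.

S=>RR=>zRsR=>zrsR=>zrszRs=>zrszzRss=>zrszzzRsss=>zrszzzrsss

S => RR   [S -> R R]
RR => zRsR   [R -> z R s]
zRsR => zrsR   [R -> r]
zrsR => zrszRs   [R -> z R s]
zrszRs => zrszzRss   [R -> z R s]
zrszzRss => zrszzzRsss   [R -> z R s]
zrszzzRsss => zrszzzrsss   [R -> r]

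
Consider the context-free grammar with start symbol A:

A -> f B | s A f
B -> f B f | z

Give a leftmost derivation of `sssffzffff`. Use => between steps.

A => sAf => ssAff => sssAfff => sssfBfff => sssffBffff => sssffzffff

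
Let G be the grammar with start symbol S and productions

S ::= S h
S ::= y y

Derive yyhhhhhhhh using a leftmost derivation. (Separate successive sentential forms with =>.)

S => Sh   [S ::= S h]
Sh => Shh   [S ::= S h]
Shh => Shhh   [S ::= S h]
Shhh => Shhhh   [S ::= S h]
Shhhh => Shhhhh   [S ::= S h]
Shhhhh => Shhhhhh   [S ::= S h]
Shhhhhh => Shhhhhhh   [S ::= S h]
Shhhhhhh => Shhhhhhhh   [S ::= S h]
Shhhhhhhh => yyhhhhhhhh   [S ::= y y]

S => Sh => Shh => Shhh => Shhhh => Shhhhh => Shhhhhh => Shhhhhhh => Shhhhhhhh => yyhhhhhhhh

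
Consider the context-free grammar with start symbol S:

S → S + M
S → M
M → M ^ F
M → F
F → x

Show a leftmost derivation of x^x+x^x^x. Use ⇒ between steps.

S ⇒ S+M   [S → S + M]
S+M ⇒ M+M   [S → M]
M+M ⇒ M^F+M   [M → M ^ F]
M^F+M ⇒ F^F+M   [M → F]
F^F+M ⇒ x^F+M   [F → x]
x^F+M ⇒ x^x+M   [F → x]
x^x+M ⇒ x^x+M^F   [M → M ^ F]
x^x+M^F ⇒ x^x+M^F^F   [M → M ^ F]
x^x+M^F^F ⇒ x^x+F^F^F   [M → F]
x^x+F^F^F ⇒ x^x+x^F^F   [F → x]
x^x+x^F^F ⇒ x^x+x^x^F   [F → x]
x^x+x^x^F ⇒ x^x+x^x^x   [F → x]

S ⇒ S+M ⇒ M+M ⇒ M^F+M ⇒ F^F+M ⇒ x^F+M ⇒ x^x+M ⇒ x^x+M^F ⇒ x^x+M^F^F ⇒ x^x+F^F^F ⇒ x^x+x^F^F ⇒ x^x+x^x^F ⇒ x^x+x^x^x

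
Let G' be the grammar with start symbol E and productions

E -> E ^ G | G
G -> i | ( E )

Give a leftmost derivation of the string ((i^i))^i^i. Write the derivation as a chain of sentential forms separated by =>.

E => E^G   [E -> E ^ G]
E^G => E^G^G   [E -> E ^ G]
E^G^G => G^G^G   [E -> G]
G^G^G => (E)^G^G   [G -> ( E )]
(E)^G^G => (G)^G^G   [E -> G]
(G)^G^G => ((E))^G^G   [G -> ( E )]
((E))^G^G => ((E^G))^G^G   [E -> E ^ G]
((E^G))^G^G => ((G^G))^G^G   [E -> G]
((G^G))^G^G => ((i^G))^G^G   [G -> i]
((i^G))^G^G => ((i^i))^G^G   [G -> i]
((i^i))^G^G => ((i^i))^i^G   [G -> i]
((i^i))^i^G => ((i^i))^i^i   [G -> i]

E=>E^G=>E^G^G=>G^G^G=>(E)^G^G=>(G)^G^G=>((E))^G^G=>((E^G))^G^G=>((G^G))^G^G=>((i^G))^G^G=>((i^i))^G^G=>((i^i))^i^G=>((i^i))^i^i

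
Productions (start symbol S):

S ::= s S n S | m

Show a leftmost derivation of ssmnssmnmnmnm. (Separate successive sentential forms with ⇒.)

S ⇒ sSnS ⇒ ssSnSnS ⇒ ssmnSnS ⇒ ssmnsSnSnS ⇒ ssmnssSnSnSnS ⇒ ssmnssmnSnSnS ⇒ ssmnssmnmnSnS ⇒ ssmnssmnmnmnS ⇒ ssmnssmnmnmnm

S ⇒ sSnS   [S ::= s S n S]
sSnS ⇒ ssSnSnS   [S ::= s S n S]
ssSnSnS ⇒ ssmnSnS   [S ::= m]
ssmnSnS ⇒ ssmnsSnSnS   [S ::= s S n S]
ssmnsSnSnS ⇒ ssmnssSnSnSnS   [S ::= s S n S]
ssmnssSnSnSnS ⇒ ssmnssmnSnSnS   [S ::= m]
ssmnssmnSnSnS ⇒ ssmnssmnmnSnS   [S ::= m]
ssmnssmnmnSnS ⇒ ssmnssmnmnmnS   [S ::= m]
ssmnssmnmnmnS ⇒ ssmnssmnmnmnm   [S ::= m]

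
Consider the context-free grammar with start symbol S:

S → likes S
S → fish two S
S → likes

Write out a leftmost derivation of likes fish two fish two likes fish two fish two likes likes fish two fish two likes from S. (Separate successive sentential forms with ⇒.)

S ⇒ likes S ⇒ likes fish two S ⇒ likes fish two fish two S ⇒ likes fish two fish two likes S ⇒ likes fish two fish two likes fish two S ⇒ likes fish two fish two likes fish two fish two S ⇒ likes fish two fish two likes fish two fish two likes S ⇒ likes fish two fish two likes fish two fish two likes likes S ⇒ likes fish two fish two likes fish two fish two likes likes fish two S ⇒ likes fish two fish two likes fish two fish two likes likes fish two fish two S ⇒ likes fish two fish two likes fish two fish two likes likes fish two fish two likes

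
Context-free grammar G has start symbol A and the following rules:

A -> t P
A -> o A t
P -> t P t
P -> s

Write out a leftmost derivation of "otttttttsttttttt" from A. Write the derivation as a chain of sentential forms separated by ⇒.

A ⇒ oAt ⇒ otPt ⇒ ottPtt ⇒ otttPttt ⇒ ottttPtttt ⇒ otttttPttttt ⇒ ottttttPtttttt ⇒ otttttttPttttttt ⇒ otttttttsttttttt

A ⇒ oAt   [A -> o A t]
oAt ⇒ otPt   [A -> t P]
otPt ⇒ ottPtt   [P -> t P t]
ottPtt ⇒ otttPttt   [P -> t P t]
otttPttt ⇒ ottttPtttt   [P -> t P t]
ottttPtttt ⇒ otttttPttttt   [P -> t P t]
otttttPttttt ⇒ ottttttPtttttt   [P -> t P t]
ottttttPtttttt ⇒ otttttttPttttttt   [P -> t P t]
otttttttPttttttt ⇒ otttttttsttttttt   [P -> s]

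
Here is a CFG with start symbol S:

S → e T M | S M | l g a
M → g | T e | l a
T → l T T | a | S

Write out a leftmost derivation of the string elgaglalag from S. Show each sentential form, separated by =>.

S=>eTM=>eSM=>eSMM=>eSMMM=>eSMMMM=>elgaMMMM=>elgagMMM=>elgaglaMM=>elgaglalaM=>elgaglalag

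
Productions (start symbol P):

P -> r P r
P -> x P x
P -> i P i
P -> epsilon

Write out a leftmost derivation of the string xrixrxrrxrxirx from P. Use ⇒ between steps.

P ⇒ xPx ⇒ xrPrx ⇒ xriPirx ⇒ xrixPxirx ⇒ xrixrPrxirx ⇒ xrixrxPxrxirx ⇒ xrixrxrPrxrxirx ⇒ xrixrxrrxrxirx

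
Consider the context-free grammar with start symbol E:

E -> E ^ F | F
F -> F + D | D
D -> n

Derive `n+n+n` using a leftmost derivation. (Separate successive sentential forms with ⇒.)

E⇒F⇒F+D⇒F+D+D⇒D+D+D⇒n+D+D⇒n+n+D⇒n+n+n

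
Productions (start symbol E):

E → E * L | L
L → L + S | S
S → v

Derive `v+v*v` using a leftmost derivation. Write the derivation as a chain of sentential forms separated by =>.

E => E*L   [E → E * L]
E*L => L*L   [E → L]
L*L => L+S*L   [L → L + S]
L+S*L => S+S*L   [L → S]
S+S*L => v+S*L   [S → v]
v+S*L => v+v*L   [S → v]
v+v*L => v+v*S   [L → S]
v+v*S => v+v*v   [S → v]

E=>E*L=>L*L=>L+S*L=>S+S*L=>v+S*L=>v+v*L=>v+v*S=>v+v*v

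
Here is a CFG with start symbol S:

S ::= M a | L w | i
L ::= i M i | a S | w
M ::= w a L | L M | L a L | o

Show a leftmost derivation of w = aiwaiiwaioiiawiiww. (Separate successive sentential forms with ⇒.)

S⇒Lw⇒aSw⇒aLww⇒aiMiww⇒aiLaLiww⇒aiwaLiww⇒aiwaiMiiww⇒aiwaiLaLiiww⇒aiwaiiMiaLiiww⇒aiwaiiLaLiaLiiww⇒aiwaiiwaLiaLiiww⇒aiwaiiwaiMiiaLiiww⇒aiwaiiwaioiiaLiiww⇒aiwaiiwaioiiawiiww

S ⇒ Lw   [S ::= L w]
Lw ⇒ aSw   [L ::= a S]
aSw ⇒ aLww   [S ::= L w]
aLww ⇒ aiMiww   [L ::= i M i]
aiMiww ⇒ aiLaLiww   [M ::= L a L]
aiLaLiww ⇒ aiwaLiww   [L ::= w]
aiwaLiww ⇒ aiwaiMiiww   [L ::= i M i]
aiwaiMiiww ⇒ aiwaiLaLiiww   [M ::= L a L]
aiwaiLaLiiww ⇒ aiwaiiMiaLiiww   [L ::= i M i]
aiwaiiMiaLiiww ⇒ aiwaiiLaLiaLiiww   [M ::= L a L]
aiwaiiLaLiaLiiww ⇒ aiwaiiwaLiaLiiww   [L ::= w]
aiwaiiwaLiaLiiww ⇒ aiwaiiwaiMiiaLiiww   [L ::= i M i]
aiwaiiwaiMiiaLiiww ⇒ aiwaiiwaioiiaLiiww   [M ::= o]
aiwaiiwaioiiaLiiww ⇒ aiwaiiwaioiiawiiww   [L ::= w]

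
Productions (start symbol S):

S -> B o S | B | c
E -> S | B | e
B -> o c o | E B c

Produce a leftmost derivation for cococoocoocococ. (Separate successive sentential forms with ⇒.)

S⇒BoS⇒EBcoS⇒SBcoS⇒cBcoS⇒cococoS⇒cococoBoS⇒cococoEBcoS⇒cococoSBcoS⇒cococoBBcoS⇒cococoocoBcoS⇒cococoocoococoS⇒cococoocoocococ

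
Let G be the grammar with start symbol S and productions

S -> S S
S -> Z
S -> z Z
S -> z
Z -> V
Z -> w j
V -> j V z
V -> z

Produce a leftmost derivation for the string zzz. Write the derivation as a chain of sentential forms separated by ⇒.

S⇒SS⇒zZS⇒zVS⇒zzS⇒zzz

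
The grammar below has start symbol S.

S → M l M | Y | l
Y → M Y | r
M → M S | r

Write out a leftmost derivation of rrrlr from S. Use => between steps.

S => MlM   [S → M l M]
MlM => MSlM   [M → M S]
MSlM => MSSlM   [M → M S]
MSSlM => rSSlM   [M → r]
rSSlM => rYSlM   [S → Y]
rYSlM => rrSlM   [Y → r]
rrSlM => rrYlM   [S → Y]
rrYlM => rrrlM   [Y → r]
rrrlM => rrrlr   [M → r]

S => MlM => MSlM => MSSlM => rSSlM => rYSlM => rrSlM => rrYlM => rrrlM => rrrlr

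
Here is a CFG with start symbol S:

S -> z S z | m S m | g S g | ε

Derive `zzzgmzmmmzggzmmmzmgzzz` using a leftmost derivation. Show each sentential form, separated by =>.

S => zSz => zzSzz => zzzSzzz => zzzgSgzzz => zzzgmSmgzzz => zzzgmzSzmgzzz => zzzgmzmSmzmgzzz => zzzgmzmmSmmzmgzzz => zzzgmzmmmSmmmzmgzzz => zzzgmzmmmzSzmmmzmgzzz => zzzgmzmmmzgSgzmmmzmgzzz => zzzgmzmmmzggzmmmzmgzzz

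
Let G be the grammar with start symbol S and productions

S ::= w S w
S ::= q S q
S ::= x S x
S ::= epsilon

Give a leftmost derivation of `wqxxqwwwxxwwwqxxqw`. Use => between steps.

S => wSw   [S ::= w S w]
wSw => wqSqw   [S ::= q S q]
wqSqw => wqxSxqw   [S ::= x S x]
wqxSxqw => wqxxSxxqw   [S ::= x S x]
wqxxSxxqw => wqxxqSqxxqw   [S ::= q S q]
wqxxqSqxxqw => wqxxqwSwqxxqw   [S ::= w S w]
wqxxqwSwqxxqw => wqxxqwwSwwqxxqw   [S ::= w S w]
wqxxqwwSwwqxxqw => wqxxqwwwSwwwqxxqw   [S ::= w S w]
wqxxqwwwSwwwqxxqw => wqxxqwwwxSxwwwqxxqw   [S ::= x S x]
wqxxqwwwxSxwwwqxxqw => wqxxqwwwxxwwwqxxqw   [S ::= epsilon]

S => wSw => wqSqw => wqxSxqw => wqxxSxxqw => wqxxqSqxxqw => wqxxqwSwqxxqw => wqxxqwwSwwqxxqw => wqxxqwwwSwwwqxxqw => wqxxqwwwxSxwwwqxxqw => wqxxqwwwxxwwwqxxqw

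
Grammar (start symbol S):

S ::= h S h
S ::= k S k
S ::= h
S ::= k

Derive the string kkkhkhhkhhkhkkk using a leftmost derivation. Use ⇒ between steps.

S ⇒ kSk ⇒ kkSkk ⇒ kkkSkkk ⇒ kkkhShkkk ⇒ kkkhkSkhkkk ⇒ kkkhkhShkhkkk ⇒ kkkhkhhShhkhkkk ⇒ kkkhkhhkhhkhkkk

S ⇒ kSk   [S ::= k S k]
kSk ⇒ kkSkk   [S ::= k S k]
kkSkk ⇒ kkkSkkk   [S ::= k S k]
kkkSkkk ⇒ kkkhShkkk   [S ::= h S h]
kkkhShkkk ⇒ kkkhkSkhkkk   [S ::= k S k]
kkkhkSkhkkk ⇒ kkkhkhShkhkkk   [S ::= h S h]
kkkhkhShkhkkk ⇒ kkkhkhhShhkhkkk   [S ::= h S h]
kkkhkhhShhkhkkk ⇒ kkkhkhhkhhkhkkk   [S ::= k]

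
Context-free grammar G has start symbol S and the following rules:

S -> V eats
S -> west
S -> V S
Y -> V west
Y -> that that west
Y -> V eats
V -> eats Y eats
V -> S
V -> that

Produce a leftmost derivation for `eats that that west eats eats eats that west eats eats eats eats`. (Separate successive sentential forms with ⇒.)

S ⇒ V S ⇒ eats Y eats S ⇒ eats that that west eats S ⇒ eats that that west eats V eats ⇒ eats that that west eats eats Y eats eats ⇒ eats that that west eats eats V eats eats eats ⇒ eats that that west eats eats eats Y eats eats eats eats ⇒ eats that that west eats eats eats V west eats eats eats eats ⇒ eats that that west eats eats eats that west eats eats eats eats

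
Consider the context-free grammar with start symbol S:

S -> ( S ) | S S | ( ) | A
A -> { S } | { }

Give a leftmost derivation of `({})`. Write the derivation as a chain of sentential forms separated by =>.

S => (S) => (A) => ({})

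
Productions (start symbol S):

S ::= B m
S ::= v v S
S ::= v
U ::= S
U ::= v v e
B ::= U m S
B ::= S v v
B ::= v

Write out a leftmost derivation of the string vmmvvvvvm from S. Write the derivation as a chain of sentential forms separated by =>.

S => Bm   [S ::= B m]
Bm => UmSm   [B ::= U m S]
UmSm => SmSm   [U ::= S]
SmSm => BmmSm   [S ::= B m]
BmmSm => vmmSm   [B ::= v]
vmmSm => vmmvvSm   [S ::= v v S]
vmmvvSm => vmmvvvvSm   [S ::= v v S]
vmmvvvvSm => vmmvvvvvm   [S ::= v]

S => Bm => UmSm => SmSm => BmmSm => vmmSm => vmmvvSm => vmmvvvvSm => vmmvvvvvm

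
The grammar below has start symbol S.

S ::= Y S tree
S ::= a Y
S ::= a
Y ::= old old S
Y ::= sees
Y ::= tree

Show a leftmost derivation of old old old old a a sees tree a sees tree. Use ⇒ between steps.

S ⇒ Y S tree ⇒ old old S S tree ⇒ old old Y S tree S tree ⇒ old old old old S S tree S tree ⇒ old old old old a S tree S tree ⇒ old old old old a a Y tree S tree ⇒ old old old old a a sees tree S tree ⇒ old old old old a a sees tree a Y tree ⇒ old old old old a a sees tree a sees tree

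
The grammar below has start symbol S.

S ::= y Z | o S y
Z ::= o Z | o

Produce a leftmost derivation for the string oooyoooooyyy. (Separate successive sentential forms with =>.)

S => oSy => ooSyy => oooSyyy => oooyZyyy => oooyoZyyy => oooyooZyyy => oooyoooZyyy => oooyooooZyyy => oooyoooooyyy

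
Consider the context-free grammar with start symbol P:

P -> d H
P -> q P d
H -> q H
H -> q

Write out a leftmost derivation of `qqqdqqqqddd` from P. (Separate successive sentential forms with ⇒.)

P ⇒ qPd   [P -> q P d]
qPd ⇒ qqPdd   [P -> q P d]
qqPdd ⇒ qqqPddd   [P -> q P d]
qqqPddd ⇒ qqqdHddd   [P -> d H]
qqqdHddd ⇒ qqqdqHddd   [H -> q H]
qqqdqHddd ⇒ qqqdqqHddd   [H -> q H]
qqqdqqHddd ⇒ qqqdqqqHddd   [H -> q H]
qqqdqqqHddd ⇒ qqqdqqqqddd   [H -> q]

P ⇒ qPd ⇒ qqPdd ⇒ qqqPddd ⇒ qqqdHddd ⇒ qqqdqHddd ⇒ qqqdqqHddd ⇒ qqqdqqqHddd ⇒ qqqdqqqqddd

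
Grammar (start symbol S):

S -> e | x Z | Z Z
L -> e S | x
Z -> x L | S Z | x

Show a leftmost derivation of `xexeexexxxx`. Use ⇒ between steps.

S ⇒ ZZ   [S -> Z Z]
ZZ ⇒ xLZ   [Z -> x L]
xLZ ⇒ xeSZ   [L -> e S]
xeSZ ⇒ xexZZ   [S -> x Z]
xexZZ ⇒ xexSZZ   [Z -> S Z]
xexSZZ ⇒ xexeZZ   [S -> e]
xexeZZ ⇒ xexeSZZ   [Z -> S Z]
xexeSZZ ⇒ xexeeZZ   [S -> e]
xexeeZZ ⇒ xexeexLZ   [Z -> x L]
xexeexLZ ⇒ xexeexeSZ   [L -> e S]
xexeexeSZ ⇒ xexeexexZZ   [S -> x Z]
xexeexexZZ ⇒ xexeexexxLZ   [Z -> x L]
xexeexexxLZ ⇒ xexeexexxxZ   [L -> x]
xexeexexxxZ ⇒ xexeexexxxx   [Z -> x]

S ⇒ ZZ ⇒ xLZ ⇒ xeSZ ⇒ xexZZ ⇒ xexSZZ ⇒ xexeZZ ⇒ xexeSZZ ⇒ xexeeZZ ⇒ xexeexLZ ⇒ xexeexeSZ ⇒ xexeexexZZ ⇒ xexeexexxLZ ⇒ xexeexexxxZ ⇒ xexeexexxxx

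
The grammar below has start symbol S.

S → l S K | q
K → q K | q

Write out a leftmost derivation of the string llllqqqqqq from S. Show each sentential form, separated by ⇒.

S⇒lSK⇒llSKK⇒lllSKKK⇒llllSKKKK⇒llllqKKKK⇒llllqqKKKK⇒llllqqqKKK⇒llllqqqqKK⇒llllqqqqqK⇒llllqqqqqq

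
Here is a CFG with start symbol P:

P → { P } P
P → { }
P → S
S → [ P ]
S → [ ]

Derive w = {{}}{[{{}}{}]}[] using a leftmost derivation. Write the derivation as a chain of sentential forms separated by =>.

P => {P}P   [P → { P } P]
{P}P => {{}}P   [P → { }]
{{}}P => {{}}{P}P   [P → { P } P]
{{}}{P}P => {{}}{S}P   [P → S]
{{}}{S}P => {{}}{[P]}P   [S → [ P ]]
{{}}{[P]}P => {{}}{[{P}P]}P   [P → { P } P]
{{}}{[{P}P]}P => {{}}{[{{}}P]}P   [P → { }]
{{}}{[{{}}P]}P => {{}}{[{{}}{}]}P   [P → { }]
{{}}{[{{}}{}]}P => {{}}{[{{}}{}]}S   [P → S]
{{}}{[{{}}{}]}S => {{}}{[{{}}{}]}[]   [S → [ ]]

P=>{P}P=>{{}}P=>{{}}{P}P=>{{}}{S}P=>{{}}{[P]}P=>{{}}{[{P}P]}P=>{{}}{[{{}}P]}P=>{{}}{[{{}}{}]}P=>{{}}{[{{}}{}]}S=>{{}}{[{{}}{}]}[]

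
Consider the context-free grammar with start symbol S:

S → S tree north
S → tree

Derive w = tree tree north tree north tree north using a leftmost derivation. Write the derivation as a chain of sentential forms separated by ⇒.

S ⇒ S tree north ⇒ S tree north tree north ⇒ S tree north tree north tree north ⇒ tree tree north tree north tree north

S ⇒ S tree north   [S → S tree north]
S tree north ⇒ S tree north tree north   [S → S tree north]
S tree north tree north ⇒ S tree north tree north tree north   [S → S tree north]
S tree north tree north tree north ⇒ tree tree north tree north tree north   [S → tree]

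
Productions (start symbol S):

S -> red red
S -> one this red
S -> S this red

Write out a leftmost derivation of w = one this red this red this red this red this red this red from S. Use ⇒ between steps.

S ⇒ S this red ⇒ S this red this red ⇒ S this red this red this red ⇒ S this red this red this red this red ⇒ S this red this red this red this red this red ⇒ one this red this red this red this red this red this red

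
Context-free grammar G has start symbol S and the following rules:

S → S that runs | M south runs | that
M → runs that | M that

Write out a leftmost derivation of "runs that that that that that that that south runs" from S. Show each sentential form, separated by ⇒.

S ⇒ M south runs ⇒ M that south runs ⇒ M that that south runs ⇒ M that that that south runs ⇒ M that that that that south runs ⇒ M that that that that that south runs ⇒ M that that that that that that south runs ⇒ runs that that that that that that that south runs

S ⇒ M south runs   [S → M south runs]
M south runs ⇒ M that south runs   [M → M that]
M that south runs ⇒ M that that south runs   [M → M that]
M that that south runs ⇒ M that that that south runs   [M → M that]
M that that that south runs ⇒ M that that that that south runs   [M → M that]
M that that that that south runs ⇒ M that that that that that south runs   [M → M that]
M that that that that that south runs ⇒ M that that that that that that south runs   [M → M that]
M that that that that that that south runs ⇒ runs that that that that that that that south runs   [M → runs that]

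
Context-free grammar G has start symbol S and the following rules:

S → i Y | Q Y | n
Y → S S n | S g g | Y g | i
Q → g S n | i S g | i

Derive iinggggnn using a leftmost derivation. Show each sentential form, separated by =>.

S => iY   [S → i Y]
iY => iSSn   [Y → S S n]
iSSn => iQYSn   [S → Q Y]
iQYSn => iiYSn   [Q → i]
iiYSn => iiYgSn   [Y → Y g]
iiYgSn => iiYggSn   [Y → Y g]
iiYggSn => iiSggggSn   [Y → S g g]
iiSggggSn => iinggggSn   [S → n]
iinggggSn => iinggggnn   [S → n]

S => iY => iSSn => iQYSn => iiYSn => iiYgSn => iiYggSn => iiSggggSn => iinggggSn => iinggggnn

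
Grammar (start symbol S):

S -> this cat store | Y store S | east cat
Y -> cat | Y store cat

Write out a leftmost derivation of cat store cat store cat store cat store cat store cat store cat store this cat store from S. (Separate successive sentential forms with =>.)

S => Y store S => cat store S => cat store Y store S => cat store Y store cat store S => cat store Y store cat store cat store S => cat store Y store cat store cat store cat store S => cat store Y store cat store cat store cat store cat store S => cat store cat store cat store cat store cat store cat store S => cat store cat store cat store cat store cat store cat store Y store S => cat store cat store cat store cat store cat store cat store cat store S => cat store cat store cat store cat store cat store cat store cat store this cat store

S => Y store S   [S -> Y store S]
Y store S => cat store S   [Y -> cat]
cat store S => cat store Y store S   [S -> Y store S]
cat store Y store S => cat store Y store cat store S   [Y -> Y store cat]
cat store Y store cat store S => cat store Y store cat store cat store S   [Y -> Y store cat]
cat store Y store cat store cat store S => cat store Y store cat store cat store cat store S   [Y -> Y store cat]
cat store Y store cat store cat store cat store S => cat store Y store cat store cat store cat store cat store S   [Y -> Y store cat]
cat store Y store cat store cat store cat store cat store S => cat store cat store cat store cat store cat store cat store S   [Y -> cat]
cat store cat store cat store cat store cat store cat store S => cat store cat store cat store cat store cat store cat store Y store S   [S -> Y store S]
cat store cat store cat store cat store cat store cat store Y store S => cat store cat store cat store cat store cat store cat store cat store S   [Y -> cat]
cat store cat store cat store cat store cat store cat store cat store S => cat store cat store cat store cat store cat store cat store cat store this cat store   [S -> this cat store]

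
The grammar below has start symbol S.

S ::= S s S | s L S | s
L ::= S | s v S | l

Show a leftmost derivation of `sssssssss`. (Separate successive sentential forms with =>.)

S=>sLS=>sSS=>sSsSS=>sSsSsSS=>sSsSsSsSS=>sssSsSsSS=>sssssSsSS=>sssssssSS=>ssssssssS=>sssssssss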